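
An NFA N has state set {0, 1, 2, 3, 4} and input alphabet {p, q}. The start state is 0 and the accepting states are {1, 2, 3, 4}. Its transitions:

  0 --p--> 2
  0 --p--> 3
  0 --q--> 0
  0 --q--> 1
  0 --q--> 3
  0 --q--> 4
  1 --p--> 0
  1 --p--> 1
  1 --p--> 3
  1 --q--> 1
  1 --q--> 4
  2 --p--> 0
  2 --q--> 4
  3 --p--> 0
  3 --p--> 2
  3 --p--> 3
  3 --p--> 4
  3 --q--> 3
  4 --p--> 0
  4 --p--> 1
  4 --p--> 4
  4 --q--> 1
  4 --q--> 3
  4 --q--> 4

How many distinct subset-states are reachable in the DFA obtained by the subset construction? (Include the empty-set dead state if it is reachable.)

Start state of the DFA: {0}.
{0} --p--> {2, 3}  [new]
{0} --q--> {0, 1, 3, 4}  [new]
{2, 3} --p--> {0, 2, 3, 4}  [new]
{2, 3} --q--> {3, 4}  [new]
{0, 1, 3, 4} --p--> {0, 1, 2, 3, 4}  [new]
{0, 1, 3, 4} --q--> {0, 1, 3, 4}  [seen]
{0, 2, 3, 4} --p--> {0, 1, 2, 3, 4}  [seen]
{0, 2, 3, 4} --q--> {0, 1, 3, 4}  [seen]
{3, 4} --p--> {0, 1, 2, 3, 4}  [seen]
{3, 4} --q--> {1, 3, 4}  [new]
{0, 1, 2, 3, 4} --p--> {0, 1, 2, 3, 4}  [seen]
{0, 1, 2, 3, 4} --q--> {0, 1, 3, 4}  [seen]
{1, 3, 4} --p--> {0, 1, 2, 3, 4}  [seen]
{1, 3, 4} --q--> {1, 3, 4}  [seen]
Reachable DFA states: {0}, {2, 3}, {0, 1, 3, 4}, {0, 2, 3, 4}, {3, 4}, {0, 1, 2, 3, 4}, {1, 3, 4}.

7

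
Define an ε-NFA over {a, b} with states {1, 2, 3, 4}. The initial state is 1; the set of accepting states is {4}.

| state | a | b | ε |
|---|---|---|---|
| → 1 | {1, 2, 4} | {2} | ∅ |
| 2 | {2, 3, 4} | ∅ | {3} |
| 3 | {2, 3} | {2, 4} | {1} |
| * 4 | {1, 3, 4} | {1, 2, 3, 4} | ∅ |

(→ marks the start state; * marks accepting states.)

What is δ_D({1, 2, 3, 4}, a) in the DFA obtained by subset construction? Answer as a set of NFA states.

{1, 2, 3, 4}

δ(1,a) = {1, 2, 4}; δ(2,a) = {2, 3, 4}; δ(3,a) = {2, 3}; δ(4,a) = {1, 3, 4}.
Union: {1, 2, 3, 4}.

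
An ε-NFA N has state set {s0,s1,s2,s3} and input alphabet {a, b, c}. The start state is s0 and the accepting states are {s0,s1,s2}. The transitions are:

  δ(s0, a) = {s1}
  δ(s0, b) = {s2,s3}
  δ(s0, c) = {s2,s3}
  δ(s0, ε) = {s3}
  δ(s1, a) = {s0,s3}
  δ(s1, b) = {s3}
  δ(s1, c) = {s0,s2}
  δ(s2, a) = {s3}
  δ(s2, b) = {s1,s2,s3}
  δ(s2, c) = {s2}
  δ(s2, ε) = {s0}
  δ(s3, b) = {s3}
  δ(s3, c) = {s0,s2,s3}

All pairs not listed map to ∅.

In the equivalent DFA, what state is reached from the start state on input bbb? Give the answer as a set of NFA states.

Start: {s0,s3}.
δ(s0,b) = {s2,s3}; δ(s3,b) = {s3}.
Union: {s2,s3}.
ε-closure gives {s0,s2,s3}.
After b: {s0,s2,s3}.
δ(s0,b) = {s2,s3}; δ(s2,b) = {s1,s2,s3}; δ(s3,b) = {s3}.
Union: {s1,s2,s3}.
ε-closure gives {s0,s1,s2,s3}.
After b: {s0,s1,s2,s3}.
δ(s0,b) = {s2,s3}; δ(s1,b) = {s3}; δ(s2,b) = {s1,s2,s3}; δ(s3,b) = {s3}.
Union: {s1,s2,s3}.
ε-closure gives {s0,s1,s2,s3}.
After b: {s0,s1,s2,s3}.

{s0,s1,s2,s3}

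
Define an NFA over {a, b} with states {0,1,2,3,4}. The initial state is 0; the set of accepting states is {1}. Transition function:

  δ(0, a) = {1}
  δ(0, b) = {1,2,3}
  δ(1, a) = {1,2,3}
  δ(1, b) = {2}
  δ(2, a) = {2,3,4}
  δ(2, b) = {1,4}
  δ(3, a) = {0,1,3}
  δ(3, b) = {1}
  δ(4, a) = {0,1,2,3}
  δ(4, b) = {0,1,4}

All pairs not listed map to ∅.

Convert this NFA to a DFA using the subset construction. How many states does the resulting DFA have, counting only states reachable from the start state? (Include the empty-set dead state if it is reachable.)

Start state of the DFA: {0}.
{0} --a--> {1}  [new]
{0} --b--> {1,2,3}  [new]
{1} --a--> {1,2,3}  [seen]
{1} --b--> {2}  [new]
{1,2,3} --a--> {0,1,2,3,4}  [new]
{1,2,3} --b--> {1,2,4}  [new]
{2} --a--> {2,3,4}  [new]
{2} --b--> {1,4}  [new]
{0,1,2,3,4} --a--> {0,1,2,3,4}  [seen]
{0,1,2,3,4} --b--> {0,1,2,3,4}  [seen]
{1,2,4} --a--> {0,1,2,3,4}  [seen]
{1,2,4} --b--> {0,1,2,4}  [new]
{2,3,4} --a--> {0,1,2,3,4}  [seen]
{2,3,4} --b--> {0,1,4}  [new]
{1,4} --a--> {0,1,2,3}  [new]
{1,4} --b--> {0,1,2,4}  [seen]
{0,1,2,4} --a--> {0,1,2,3,4}  [seen]
{0,1,2,4} --b--> {0,1,2,3,4}  [seen]
{0,1,4} --a--> {0,1,2,3}  [seen]
{0,1,4} --b--> {0,1,2,3,4}  [seen]
{0,1,2,3} --a--> {0,1,2,3,4}  [seen]
{0,1,2,3} --b--> {1,2,3,4}  [new]
{1,2,3,4} --a--> {0,1,2,3,4}  [seen]
{1,2,3,4} --b--> {0,1,2,4}  [seen]
Reachable DFA states: {0}, {1}, {1,2,3}, {2}, {0,1,2,3,4}, {1,2,4}, {2,3,4}, {1,4}, {0,1,2,4}, {0,1,4}, {0,1,2,3}, {1,2,3,4}.

12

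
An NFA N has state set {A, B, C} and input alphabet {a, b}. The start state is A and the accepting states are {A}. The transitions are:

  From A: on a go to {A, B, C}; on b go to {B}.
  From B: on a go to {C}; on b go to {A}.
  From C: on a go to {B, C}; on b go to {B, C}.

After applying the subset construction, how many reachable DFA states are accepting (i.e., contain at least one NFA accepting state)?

Start state of the DFA: {A}.
{A} --a--> {A, B, C}  [new]
{A} --b--> {B}  [new]
{A, B, C} --a--> {A, B, C}  [seen]
{A, B, C} --b--> {A, B, C}  [seen]
{B} --a--> {C}  [new]
{B} --b--> {A}  [seen]
{C} --a--> {B, C}  [new]
{C} --b--> {B, C}  [seen]
{B, C} --a--> {B, C}  [seen]
{B, C} --b--> {A, B, C}  [seen]
Reachable DFA states: {A}, {A, B, C}, {B}, {C}, {B, C}.
Accepting DFA states (contain an NFA accepting state): {A}, {A, B, C}.

2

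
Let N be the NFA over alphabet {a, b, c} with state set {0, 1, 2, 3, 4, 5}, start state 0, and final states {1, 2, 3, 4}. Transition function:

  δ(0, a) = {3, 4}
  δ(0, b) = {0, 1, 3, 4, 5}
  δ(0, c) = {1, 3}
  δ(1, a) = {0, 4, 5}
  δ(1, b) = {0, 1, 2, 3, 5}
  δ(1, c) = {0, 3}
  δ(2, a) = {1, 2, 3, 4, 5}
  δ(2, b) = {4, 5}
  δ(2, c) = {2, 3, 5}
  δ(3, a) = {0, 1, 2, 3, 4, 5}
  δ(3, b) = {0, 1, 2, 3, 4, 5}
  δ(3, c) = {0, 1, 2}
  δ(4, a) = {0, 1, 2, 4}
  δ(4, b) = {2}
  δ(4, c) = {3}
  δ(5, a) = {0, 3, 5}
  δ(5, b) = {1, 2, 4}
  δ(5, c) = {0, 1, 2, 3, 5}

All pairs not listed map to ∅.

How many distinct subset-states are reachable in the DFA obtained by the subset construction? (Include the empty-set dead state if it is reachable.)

7

Start state of the DFA: {0}.
{0} --a--> {3, 4}  [new]
{0} --b--> {0, 1, 3, 4, 5}  [new]
{0} --c--> {1, 3}  [new]
{3, 4} --a--> {0, 1, 2, 3, 4, 5}  [new]
{3, 4} --b--> {0, 1, 2, 3, 4, 5}  [seen]
{3, 4} --c--> {0, 1, 2, 3}  [new]
{0, 1, 3, 4, 5} --a--> {0, 1, 2, 3, 4, 5}  [seen]
{0, 1, 3, 4, 5} --b--> {0, 1, 2, 3, 4, 5}  [seen]
{0, 1, 3, 4, 5} --c--> {0, 1, 2, 3, 5}  [new]
{1, 3} --a--> {0, 1, 2, 3, 4, 5}  [seen]
{1, 3} --b--> {0, 1, 2, 3, 4, 5}  [seen]
{1, 3} --c--> {0, 1, 2, 3}  [seen]
{0, 1, 2, 3, 4, 5} --a--> {0, 1, 2, 3, 4, 5}  [seen]
{0, 1, 2, 3, 4, 5} --b--> {0, 1, 2, 3, 4, 5}  [seen]
{0, 1, 2, 3, 4, 5} --c--> {0, 1, 2, 3, 5}  [seen]
{0, 1, 2, 3} --a--> {0, 1, 2, 3, 4, 5}  [seen]
{0, 1, 2, 3} --b--> {0, 1, 2, 3, 4, 5}  [seen]
{0, 1, 2, 3} --c--> {0, 1, 2, 3, 5}  [seen]
{0, 1, 2, 3, 5} --a--> {0, 1, 2, 3, 4, 5}  [seen]
{0, 1, 2, 3, 5} --b--> {0, 1, 2, 3, 4, 5}  [seen]
{0, 1, 2, 3, 5} --c--> {0, 1, 2, 3, 5}  [seen]
Reachable DFA states: {0}, {3, 4}, {0, 1, 3, 4, 5}, {1, 3}, {0, 1, 2, 3, 4, 5}, {0, 1, 2, 3}, {0, 1, 2, 3, 5}.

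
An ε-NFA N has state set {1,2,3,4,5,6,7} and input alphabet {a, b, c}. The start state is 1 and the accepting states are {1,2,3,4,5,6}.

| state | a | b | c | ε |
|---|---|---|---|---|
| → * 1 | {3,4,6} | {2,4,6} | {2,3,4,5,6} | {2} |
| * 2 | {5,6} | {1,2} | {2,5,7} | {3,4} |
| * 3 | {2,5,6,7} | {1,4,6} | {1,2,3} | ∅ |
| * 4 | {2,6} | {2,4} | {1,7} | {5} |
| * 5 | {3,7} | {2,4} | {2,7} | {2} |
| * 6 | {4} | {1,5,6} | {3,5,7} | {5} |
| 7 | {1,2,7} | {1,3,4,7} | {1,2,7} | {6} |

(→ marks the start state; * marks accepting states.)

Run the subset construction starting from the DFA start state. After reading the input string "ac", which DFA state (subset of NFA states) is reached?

{1,2,3,4,5,6,7}

Start: {1,2,3,4,5}.
δ(1,a) = {3,4,6}; δ(2,a) = {5,6}; δ(3,a) = {2,5,6,7}; δ(4,a) = {2,6}; δ(5,a) = {3,7}.
Union: {2,3,4,5,6,7}.
After a: {2,3,4,5,6,7}.
δ(2,c) = {2,5,7}; δ(3,c) = {1,2,3}; δ(4,c) = {1,7}; δ(5,c) = {2,7}; δ(6,c) = {3,5,7}; δ(7,c) = {1,2,7}.
Union: {1,2,3,5,7}.
ε-closure gives {1,2,3,4,5,6,7}.
After c: {1,2,3,4,5,6,7}.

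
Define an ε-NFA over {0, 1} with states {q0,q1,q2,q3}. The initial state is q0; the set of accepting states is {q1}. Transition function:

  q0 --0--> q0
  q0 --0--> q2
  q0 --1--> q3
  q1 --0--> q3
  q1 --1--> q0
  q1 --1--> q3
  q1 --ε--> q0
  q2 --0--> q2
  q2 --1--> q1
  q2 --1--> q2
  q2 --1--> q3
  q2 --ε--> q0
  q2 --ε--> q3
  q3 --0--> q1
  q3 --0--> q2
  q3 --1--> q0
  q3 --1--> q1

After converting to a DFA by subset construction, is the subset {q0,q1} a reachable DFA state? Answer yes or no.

Start state of the DFA: {q0} (ε-closure of the NFA start).
{q0} --0--> {q0,q2,q3}  [new]
{q0} --1--> {q3}  [new]
{q0,q2,q3} --0--> {q0,q1,q2,q3}  [new]
{q0,q2,q3} --1--> {q0,q1,q2,q3}  [seen]
{q3} --0--> {q0,q1,q2,q3}  [seen]
{q3} --1--> {q0,q1}  [new]
{q0,q1,q2,q3} --0--> {q0,q1,q2,q3}  [seen]
{q0,q1,q2,q3} --1--> {q0,q1,q2,q3}  [seen]
{q0,q1} --0--> {q0,q2,q3}  [seen]
{q0,q1} --1--> {q0,q3}  [new]
{q0,q3} --0--> {q0,q1,q2,q3}  [seen]
{q0,q3} --1--> {q0,q1,q3}  [new]
{q0,q1,q3} --0--> {q0,q1,q2,q3}  [seen]
{q0,q1,q3} --1--> {q0,q1,q3}  [seen]
Reachable DFA states: {q0}, {q0,q2,q3}, {q3}, {q0,q1,q2,q3}, {q0,q1}, {q0,q3}, {q0,q1,q3}.
{q0,q1} is among them.

yes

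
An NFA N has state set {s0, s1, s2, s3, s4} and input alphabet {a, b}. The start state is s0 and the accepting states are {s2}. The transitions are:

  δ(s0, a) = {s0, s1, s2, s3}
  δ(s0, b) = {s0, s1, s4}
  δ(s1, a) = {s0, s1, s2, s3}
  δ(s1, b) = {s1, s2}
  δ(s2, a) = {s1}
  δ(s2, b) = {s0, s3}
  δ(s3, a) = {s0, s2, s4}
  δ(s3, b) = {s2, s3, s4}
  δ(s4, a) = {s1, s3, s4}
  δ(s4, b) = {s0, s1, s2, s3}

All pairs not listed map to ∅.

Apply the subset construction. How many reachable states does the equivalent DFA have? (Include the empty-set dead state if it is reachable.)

4

Start state of the DFA: {s0}.
{s0} --a--> {s0, s1, s2, s3}  [new]
{s0} --b--> {s0, s1, s4}  [new]
{s0, s1, s2, s3} --a--> {s0, s1, s2, s3, s4}  [new]
{s0, s1, s2, s3} --b--> {s0, s1, s2, s3, s4}  [seen]
{s0, s1, s4} --a--> {s0, s1, s2, s3, s4}  [seen]
{s0, s1, s4} --b--> {s0, s1, s2, s3, s4}  [seen]
{s0, s1, s2, s3, s4} --a--> {s0, s1, s2, s3, s4}  [seen]
{s0, s1, s2, s3, s4} --b--> {s0, s1, s2, s3, s4}  [seen]
Reachable DFA states: {s0}, {s0, s1, s2, s3}, {s0, s1, s4}, {s0, s1, s2, s3, s4}.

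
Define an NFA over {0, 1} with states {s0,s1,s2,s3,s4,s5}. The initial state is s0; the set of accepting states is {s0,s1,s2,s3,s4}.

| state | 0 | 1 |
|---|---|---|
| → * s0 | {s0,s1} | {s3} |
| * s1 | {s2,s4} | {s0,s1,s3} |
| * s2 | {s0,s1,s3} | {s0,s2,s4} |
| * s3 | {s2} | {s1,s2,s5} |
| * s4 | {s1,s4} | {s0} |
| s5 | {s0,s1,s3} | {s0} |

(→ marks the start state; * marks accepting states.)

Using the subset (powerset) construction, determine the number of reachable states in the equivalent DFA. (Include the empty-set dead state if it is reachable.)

Start state of the DFA: {s0}.
{s0} --0--> {s0,s1}  [new]
{s0} --1--> {s3}  [new]
{s0,s1} --0--> {s0,s1,s2,s4}  [new]
{s0,s1} --1--> {s0,s1,s3}  [new]
{s3} --0--> {s2}  [new]
{s3} --1--> {s1,s2,s5}  [new]
{s0,s1,s2,s4} --0--> {s0,s1,s2,s3,s4}  [new]
{s0,s1,s2,s4} --1--> {s0,s1,s2,s3,s4}  [seen]
{s0,s1,s3} --0--> {s0,s1,s2,s4}  [seen]
{s0,s1,s3} --1--> {s0,s1,s2,s3,s5}  [new]
{s2} --0--> {s0,s1,s3}  [seen]
{s2} --1--> {s0,s2,s4}  [new]
{s1,s2,s5} --0--> {s0,s1,s2,s3,s4}  [seen]
{s1,s2,s5} --1--> {s0,s1,s2,s3,s4}  [seen]
{s0,s1,s2,s3,s4} --0--> {s0,s1,s2,s3,s4}  [seen]
{s0,s1,s2,s3,s4} --1--> {s0,s1,s2,s3,s4,s5}  [new]
{s0,s1,s2,s3,s5} --0--> {s0,s1,s2,s3,s4}  [seen]
{s0,s1,s2,s3,s5} --1--> {s0,s1,s2,s3,s4,s5}  [seen]
{s0,s2,s4} --0--> {s0,s1,s3,s4}  [new]
{s0,s2,s4} --1--> {s0,s2,s3,s4}  [new]
{s0,s1,s2,s3,s4,s5} --0--> {s0,s1,s2,s3,s4}  [seen]
{s0,s1,s2,s3,s4,s5} --1--> {s0,s1,s2,s3,s4,s5}  [seen]
{s0,s1,s3,s4} --0--> {s0,s1,s2,s4}  [seen]
{s0,s1,s3,s4} --1--> {s0,s1,s2,s3,s5}  [seen]
{s0,s2,s3,s4} --0--> {s0,s1,s2,s3,s4}  [seen]
{s0,s2,s3,s4} --1--> {s0,s1,s2,s3,s4,s5}  [seen]
Reachable DFA states: {s0}, {s0,s1}, {s3}, {s0,s1,s2,s4}, {s0,s1,s3}, {s2}, {s1,s2,s5}, {s0,s1,s2,s3,s4}, {s0,s1,s2,s3,s5}, {s0,s2,s4}, {s0,s1,s2,s3,s4,s5}, {s0,s1,s3,s4}, {s0,s2,s3,s4}.

13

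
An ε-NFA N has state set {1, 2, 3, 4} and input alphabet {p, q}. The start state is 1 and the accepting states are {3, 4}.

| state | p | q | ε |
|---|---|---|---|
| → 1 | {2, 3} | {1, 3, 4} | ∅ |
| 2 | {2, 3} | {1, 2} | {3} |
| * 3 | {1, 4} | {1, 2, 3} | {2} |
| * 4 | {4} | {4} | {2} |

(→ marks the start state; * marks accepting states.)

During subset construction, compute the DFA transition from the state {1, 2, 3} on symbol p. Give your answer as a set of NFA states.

δ(1,p) = {2, 3}; δ(2,p) = {2, 3}; δ(3,p) = {1, 4}.
Union: {1, 2, 3, 4}.

{1, 2, 3, 4}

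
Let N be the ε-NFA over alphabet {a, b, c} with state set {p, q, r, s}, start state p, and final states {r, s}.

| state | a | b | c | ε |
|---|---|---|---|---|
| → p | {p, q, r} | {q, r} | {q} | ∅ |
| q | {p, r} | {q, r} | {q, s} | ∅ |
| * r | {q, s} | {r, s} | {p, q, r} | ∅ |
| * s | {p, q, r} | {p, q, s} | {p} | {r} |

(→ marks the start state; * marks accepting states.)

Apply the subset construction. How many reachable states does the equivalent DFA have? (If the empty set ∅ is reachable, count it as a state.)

7

Start state of the DFA: {p} (ε-closure of the NFA start).
{p} --a--> {p, q, r}  [new]
{p} --b--> {q, r}  [new]
{p} --c--> {q}  [new]
{p, q, r} --a--> {p, q, r, s}  [new]
{p, q, r} --b--> {q, r, s}  [new]
{p, q, r} --c--> {p, q, r, s}  [seen]
{q, r} --a--> {p, q, r, s}  [seen]
{q, r} --b--> {q, r, s}  [seen]
{q, r} --c--> {p, q, r, s}  [seen]
{q} --a--> {p, r}  [new]
{q} --b--> {q, r}  [seen]
{q} --c--> {q, r, s}  [seen]
{p, q, r, s} --a--> {p, q, r, s}  [seen]
{p, q, r, s} --b--> {p, q, r, s}  [seen]
{p, q, r, s} --c--> {p, q, r, s}  [seen]
{q, r, s} --a--> {p, q, r, s}  [seen]
{q, r, s} --b--> {p, q, r, s}  [seen]
{q, r, s} --c--> {p, q, r, s}  [seen]
{p, r} --a--> {p, q, r, s}  [seen]
{p, r} --b--> {q, r, s}  [seen]
{p, r} --c--> {p, q, r}  [seen]
Reachable DFA states: {p}, {p, q, r}, {q, r}, {q}, {p, q, r, s}, {q, r, s}, {p, r}.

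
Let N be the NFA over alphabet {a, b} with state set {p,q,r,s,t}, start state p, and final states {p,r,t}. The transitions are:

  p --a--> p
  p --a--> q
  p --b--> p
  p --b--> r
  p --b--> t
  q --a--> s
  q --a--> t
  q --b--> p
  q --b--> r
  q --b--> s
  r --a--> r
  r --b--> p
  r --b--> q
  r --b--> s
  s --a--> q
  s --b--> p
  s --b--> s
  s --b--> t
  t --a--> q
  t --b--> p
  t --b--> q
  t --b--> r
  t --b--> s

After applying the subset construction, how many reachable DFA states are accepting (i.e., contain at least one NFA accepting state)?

Start state of the DFA: {p}.
{p} --a--> {p,q}  [new]
{p} --b--> {p,r,t}  [new]
{p,q} --a--> {p,q,s,t}  [new]
{p,q} --b--> {p,r,s,t}  [new]
{p,r,t} --a--> {p,q,r}  [new]
{p,r,t} --b--> {p,q,r,s,t}  [new]
{p,q,s,t} --a--> {p,q,s,t}  [seen]
{p,q,s,t} --b--> {p,q,r,s,t}  [seen]
{p,r,s,t} --a--> {p,q,r}  [seen]
{p,r,s,t} --b--> {p,q,r,s,t}  [seen]
{p,q,r} --a--> {p,q,r,s,t}  [seen]
{p,q,r} --b--> {p,q,r,s,t}  [seen]
{p,q,r,s,t} --a--> {p,q,r,s,t}  [seen]
{p,q,r,s,t} --b--> {p,q,r,s,t}  [seen]
Reachable DFA states: {p}, {p,q}, {p,r,t}, {p,q,s,t}, {p,r,s,t}, {p,q,r}, {p,q,r,s,t}.
Accepting DFA states (contain an NFA accepting state): {p}, {p,q}, {p,r,t}, {p,q,s,t}, {p,r,s,t}, {p,q,r}, {p,q,r,s,t}.

7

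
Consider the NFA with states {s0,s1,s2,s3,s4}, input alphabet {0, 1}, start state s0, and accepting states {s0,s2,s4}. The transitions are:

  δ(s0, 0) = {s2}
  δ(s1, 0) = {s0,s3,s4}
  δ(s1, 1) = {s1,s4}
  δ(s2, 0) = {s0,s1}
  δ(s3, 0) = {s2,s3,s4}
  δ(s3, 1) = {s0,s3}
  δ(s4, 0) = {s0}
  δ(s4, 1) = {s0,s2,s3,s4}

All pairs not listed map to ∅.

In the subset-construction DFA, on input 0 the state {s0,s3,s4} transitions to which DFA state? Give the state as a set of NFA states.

{s0,s2,s3,s4}

δ(s0,0) = {s2}; δ(s3,0) = {s2,s3,s4}; δ(s4,0) = {s0}.
Union: {s0,s2,s3,s4}.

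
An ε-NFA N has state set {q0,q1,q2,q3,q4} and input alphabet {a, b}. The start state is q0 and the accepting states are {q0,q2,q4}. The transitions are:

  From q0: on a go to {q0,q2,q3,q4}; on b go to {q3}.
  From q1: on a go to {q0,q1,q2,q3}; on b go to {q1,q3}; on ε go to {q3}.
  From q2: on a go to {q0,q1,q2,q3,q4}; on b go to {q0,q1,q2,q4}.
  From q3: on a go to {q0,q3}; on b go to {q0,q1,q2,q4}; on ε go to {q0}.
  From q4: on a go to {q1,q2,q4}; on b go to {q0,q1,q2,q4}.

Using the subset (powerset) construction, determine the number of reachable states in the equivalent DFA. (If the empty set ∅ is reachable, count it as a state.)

4

Start state of the DFA: {q0} (ε-closure of the NFA start).
{q0} --a--> {q0,q2,q3,q4}  [new]
{q0} --b--> {q0,q3}  [new]
{q0,q2,q3,q4} --a--> {q0,q1,q2,q3,q4}  [new]
{q0,q2,q3,q4} --b--> {q0,q1,q2,q3,q4}  [seen]
{q0,q3} --a--> {q0,q2,q3,q4}  [seen]
{q0,q3} --b--> {q0,q1,q2,q3,q4}  [seen]
{q0,q1,q2,q3,q4} --a--> {q0,q1,q2,q3,q4}  [seen]
{q0,q1,q2,q3,q4} --b--> {q0,q1,q2,q3,q4}  [seen]
Reachable DFA states: {q0}, {q0,q2,q3,q4}, {q0,q3}, {q0,q1,q2,q3,q4}.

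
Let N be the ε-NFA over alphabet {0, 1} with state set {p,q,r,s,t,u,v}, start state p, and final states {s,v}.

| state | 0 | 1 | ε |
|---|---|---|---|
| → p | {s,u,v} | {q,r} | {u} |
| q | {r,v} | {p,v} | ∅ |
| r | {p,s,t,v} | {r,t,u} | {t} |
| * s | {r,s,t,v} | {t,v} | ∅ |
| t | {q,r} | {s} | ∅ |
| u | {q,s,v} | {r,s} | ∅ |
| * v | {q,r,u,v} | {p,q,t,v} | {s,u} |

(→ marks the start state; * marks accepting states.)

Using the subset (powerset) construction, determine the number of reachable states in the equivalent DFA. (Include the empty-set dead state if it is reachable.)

Start state of the DFA: {p,u} (ε-closure of the NFA start).
{p,u} --0--> {q,s,u,v}  [new]
{p,u} --1--> {q,r,s,t}  [new]
{q,s,u,v} --0--> {q,r,s,t,u,v}  [new]
{q,s,u,v} --1--> {p,q,r,s,t,u,v}  [new]
{q,r,s,t} --0--> {p,q,r,s,t,u,v}  [seen]
{q,r,s,t} --1--> {p,r,s,t,u,v}  [new]
{q,r,s,t,u,v} --0--> {p,q,r,s,t,u,v}  [seen]
{q,r,s,t,u,v} --1--> {p,q,r,s,t,u,v}  [seen]
{p,q,r,s,t,u,v} --0--> {p,q,r,s,t,u,v}  [seen]
{p,q,r,s,t,u,v} --1--> {p,q,r,s,t,u,v}  [seen]
{p,r,s,t,u,v} --0--> {p,q,r,s,t,u,v}  [seen]
{p,r,s,t,u,v} --1--> {p,q,r,s,t,u,v}  [seen]
Reachable DFA states: {p,u}, {q,s,u,v}, {q,r,s,t}, {q,r,s,t,u,v}, {p,q,r,s,t,u,v}, {p,r,s,t,u,v}.

6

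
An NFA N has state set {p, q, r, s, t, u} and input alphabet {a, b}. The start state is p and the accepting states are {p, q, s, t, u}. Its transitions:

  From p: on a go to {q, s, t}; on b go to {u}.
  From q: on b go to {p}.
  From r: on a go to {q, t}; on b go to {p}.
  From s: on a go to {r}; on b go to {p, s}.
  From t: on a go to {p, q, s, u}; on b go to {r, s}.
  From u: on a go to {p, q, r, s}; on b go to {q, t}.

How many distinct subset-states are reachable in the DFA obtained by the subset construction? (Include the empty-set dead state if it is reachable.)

14

Start state of the DFA: {p}.
{p} --a--> {q, s, t}  [new]
{p} --b--> {u}  [new]
{q, s, t} --a--> {p, q, r, s, u}  [new]
{q, s, t} --b--> {p, r, s}  [new]
{u} --a--> {p, q, r, s}  [new]
{u} --b--> {q, t}  [new]
{p, q, r, s, u} --a--> {p, q, r, s, t}  [new]
{p, q, r, s, u} --b--> {p, q, s, t, u}  [new]
{p, r, s} --a--> {q, r, s, t}  [new]
{p, r, s} --b--> {p, s, u}  [new]
{p, q, r, s} --a--> {q, r, s, t}  [seen]
{p, q, r, s} --b--> {p, s, u}  [seen]
{q, t} --a--> {p, q, s, u}  [new]
{q, t} --b--> {p, r, s}  [seen]
{p, q, r, s, t} --a--> {p, q, r, s, t, u}  [new]
{p, q, r, s, t} --b--> {p, r, s, u}  [new]
{p, q, s, t, u} --a--> {p, q, r, s, t, u}  [seen]
{p, q, s, t, u} --b--> {p, q, r, s, t, u}  [seen]
{q, r, s, t} --a--> {p, q, r, s, t, u}  [seen]
{q, r, s, t} --b--> {p, r, s}  [seen]
{p, s, u} --a--> {p, q, r, s, t}  [seen]
{p, s, u} --b--> {p, q, s, t, u}  [seen]
{p, q, s, u} --a--> {p, q, r, s, t}  [seen]
{p, q, s, u} --b--> {p, q, s, t, u}  [seen]
{p, q, r, s, t, u} --a--> {p, q, r, s, t, u}  [seen]
{p, q, r, s, t, u} --b--> {p, q, r, s, t, u}  [seen]
{p, r, s, u} --a--> {p, q, r, s, t}  [seen]
{p, r, s, u} --b--> {p, q, s, t, u}  [seen]
Reachable DFA states: {p}, {q, s, t}, {u}, {p, q, r, s, u}, {p, r, s}, {p, q, r, s}, {q, t}, {p, q, r, s, t}, {p, q, s, t, u}, {q, r, s, t}, {p, s, u}, {p, q, s, u}, {p, q, r, s, t, u}, {p, r, s, u}.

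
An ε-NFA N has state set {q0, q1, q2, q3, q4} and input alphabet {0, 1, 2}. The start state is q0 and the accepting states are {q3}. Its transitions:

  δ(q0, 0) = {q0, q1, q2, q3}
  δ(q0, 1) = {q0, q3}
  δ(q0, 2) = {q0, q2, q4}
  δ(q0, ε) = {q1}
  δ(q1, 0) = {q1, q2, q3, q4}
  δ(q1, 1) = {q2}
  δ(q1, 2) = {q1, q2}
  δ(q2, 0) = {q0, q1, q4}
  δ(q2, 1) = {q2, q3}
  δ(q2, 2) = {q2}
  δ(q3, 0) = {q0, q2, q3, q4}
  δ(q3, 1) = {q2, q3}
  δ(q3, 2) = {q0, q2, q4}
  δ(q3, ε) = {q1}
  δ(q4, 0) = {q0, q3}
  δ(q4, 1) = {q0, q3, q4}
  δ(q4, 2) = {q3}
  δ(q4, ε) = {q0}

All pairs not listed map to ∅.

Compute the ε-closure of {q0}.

Begin with {q0}.
q0 →ε {q1}; add q1.
ε-closure = {q0, q1}.

{q0, q1}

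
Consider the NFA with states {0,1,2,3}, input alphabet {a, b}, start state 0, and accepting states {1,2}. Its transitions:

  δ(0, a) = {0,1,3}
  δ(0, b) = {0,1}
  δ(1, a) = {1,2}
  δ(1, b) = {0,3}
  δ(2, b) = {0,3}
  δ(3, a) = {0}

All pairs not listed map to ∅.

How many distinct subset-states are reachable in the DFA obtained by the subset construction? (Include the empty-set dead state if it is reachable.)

4

Start state of the DFA: {0}.
{0} --a--> {0,1,3}  [new]
{0} --b--> {0,1}  [new]
{0,1,3} --a--> {0,1,2,3}  [new]
{0,1,3} --b--> {0,1,3}  [seen]
{0,1} --a--> {0,1,2,3}  [seen]
{0,1} --b--> {0,1,3}  [seen]
{0,1,2,3} --a--> {0,1,2,3}  [seen]
{0,1,2,3} --b--> {0,1,3}  [seen]
Reachable DFA states: {0}, {0,1,3}, {0,1}, {0,1,2,3}.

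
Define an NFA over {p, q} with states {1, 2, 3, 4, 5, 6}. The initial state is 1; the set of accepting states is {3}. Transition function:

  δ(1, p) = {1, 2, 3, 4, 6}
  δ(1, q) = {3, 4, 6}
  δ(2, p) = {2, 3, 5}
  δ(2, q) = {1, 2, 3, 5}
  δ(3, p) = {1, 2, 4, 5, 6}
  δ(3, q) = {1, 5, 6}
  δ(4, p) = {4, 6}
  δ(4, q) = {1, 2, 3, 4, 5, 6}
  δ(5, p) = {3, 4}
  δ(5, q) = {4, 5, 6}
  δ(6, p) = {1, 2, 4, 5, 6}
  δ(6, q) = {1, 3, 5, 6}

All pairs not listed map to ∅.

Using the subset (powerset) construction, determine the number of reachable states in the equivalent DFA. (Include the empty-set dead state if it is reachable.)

Start state of the DFA: {1}.
{1} --p--> {1, 2, 3, 4, 6}  [new]
{1} --q--> {3, 4, 6}  [new]
{1, 2, 3, 4, 6} --p--> {1, 2, 3, 4, 5, 6}  [new]
{1, 2, 3, 4, 6} --q--> {1, 2, 3, 4, 5, 6}  [seen]
{3, 4, 6} --p--> {1, 2, 4, 5, 6}  [new]
{3, 4, 6} --q--> {1, 2, 3, 4, 5, 6}  [seen]
{1, 2, 3, 4, 5, 6} --p--> {1, 2, 3, 4, 5, 6}  [seen]
{1, 2, 3, 4, 5, 6} --q--> {1, 2, 3, 4, 5, 6}  [seen]
{1, 2, 4, 5, 6} --p--> {1, 2, 3, 4, 5, 6}  [seen]
{1, 2, 4, 5, 6} --q--> {1, 2, 3, 4, 5, 6}  [seen]
Reachable DFA states: {1}, {1, 2, 3, 4, 6}, {3, 4, 6}, {1, 2, 3, 4, 5, 6}, {1, 2, 4, 5, 6}.

5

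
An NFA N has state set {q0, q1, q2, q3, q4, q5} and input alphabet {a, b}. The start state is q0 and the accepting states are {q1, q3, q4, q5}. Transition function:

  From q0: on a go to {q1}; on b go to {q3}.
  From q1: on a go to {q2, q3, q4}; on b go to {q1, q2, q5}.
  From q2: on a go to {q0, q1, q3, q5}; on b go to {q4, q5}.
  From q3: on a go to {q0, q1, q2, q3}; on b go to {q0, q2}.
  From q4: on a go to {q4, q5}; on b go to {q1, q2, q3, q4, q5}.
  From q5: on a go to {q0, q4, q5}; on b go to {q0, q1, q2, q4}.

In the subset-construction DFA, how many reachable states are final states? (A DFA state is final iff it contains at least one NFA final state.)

Start state of the DFA: {q0}.
{q0} --a--> {q1}  [new]
{q0} --b--> {q3}  [new]
{q1} --a--> {q2, q3, q4}  [new]
{q1} --b--> {q1, q2, q5}  [new]
{q3} --a--> {q0, q1, q2, q3}  [new]
{q3} --b--> {q0, q2}  [new]
{q2, q3, q4} --a--> {q0, q1, q2, q3, q4, q5}  [new]
{q2, q3, q4} --b--> {q0, q1, q2, q3, q4, q5}  [seen]
{q1, q2, q5} --a--> {q0, q1, q2, q3, q4, q5}  [seen]
{q1, q2, q5} --b--> {q0, q1, q2, q4, q5}  [new]
{q0, q1, q2, q3} --a--> {q0, q1, q2, q3, q4, q5}  [seen]
{q0, q1, q2, q3} --b--> {q0, q1, q2, q3, q4, q5}  [seen]
{q0, q2} --a--> {q0, q1, q3, q5}  [new]
{q0, q2} --b--> {q3, q4, q5}  [new]
{q0, q1, q2, q3, q4, q5} --a--> {q0, q1, q2, q3, q4, q5}  [seen]
{q0, q1, q2, q3, q4, q5} --b--> {q0, q1, q2, q3, q4, q5}  [seen]
{q0, q1, q2, q4, q5} --a--> {q0, q1, q2, q3, q4, q5}  [seen]
{q0, q1, q2, q4, q5} --b--> {q0, q1, q2, q3, q4, q5}  [seen]
{q0, q1, q3, q5} --a--> {q0, q1, q2, q3, q4, q5}  [seen]
{q0, q1, q3, q5} --b--> {q0, q1, q2, q3, q4, q5}  [seen]
{q3, q4, q5} --a--> {q0, q1, q2, q3, q4, q5}  [seen]
{q3, q4, q5} --b--> {q0, q1, q2, q3, q4, q5}  [seen]
Reachable DFA states: {q0}, {q1}, {q3}, {q2, q3, q4}, {q1, q2, q5}, {q0, q1, q2, q3}, {q0, q2}, {q0, q1, q2, q3, q4, q5}, {q0, q1, q2, q4, q5}, {q0, q1, q3, q5}, {q3, q4, q5}.
Accepting DFA states (contain an NFA accepting state): {q1}, {q3}, {q2, q3, q4}, {q1, q2, q5}, {q0, q1, q2, q3}, {q0, q1, q2, q3, q4, q5}, {q0, q1, q2, q4, q5}, {q0, q1, q3, q5}, {q3, q4, q5}.

9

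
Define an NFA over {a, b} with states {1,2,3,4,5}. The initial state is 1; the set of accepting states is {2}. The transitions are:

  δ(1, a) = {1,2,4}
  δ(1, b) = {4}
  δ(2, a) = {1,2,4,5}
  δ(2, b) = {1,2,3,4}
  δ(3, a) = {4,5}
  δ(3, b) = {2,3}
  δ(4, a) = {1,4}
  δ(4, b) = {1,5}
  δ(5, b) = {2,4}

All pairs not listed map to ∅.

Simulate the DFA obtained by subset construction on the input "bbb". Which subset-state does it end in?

Start: {1}.
δ(1,b) = {4}.
Union: {4}.
After b: {4}.
δ(4,b) = {1,5}.
Union: {1,5}.
After b: {1,5}.
δ(1,b) = {4}; δ(5,b) = {2,4}.
Union: {2,4}.
After b: {2,4}.

{2,4}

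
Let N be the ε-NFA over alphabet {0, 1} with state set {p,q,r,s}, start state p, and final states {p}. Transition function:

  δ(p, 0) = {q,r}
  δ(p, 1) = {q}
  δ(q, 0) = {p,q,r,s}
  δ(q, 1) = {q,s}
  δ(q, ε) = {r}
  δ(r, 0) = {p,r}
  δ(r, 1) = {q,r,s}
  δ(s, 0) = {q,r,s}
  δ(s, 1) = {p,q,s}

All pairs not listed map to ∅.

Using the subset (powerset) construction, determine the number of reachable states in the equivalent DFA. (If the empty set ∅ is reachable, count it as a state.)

Start state of the DFA: {p} (ε-closure of the NFA start).
{p} --0--> {q,r}  [new]
{p} --1--> {q,r}  [seen]
{q,r} --0--> {p,q,r,s}  [new]
{q,r} --1--> {q,r,s}  [new]
{p,q,r,s} --0--> {p,q,r,s}  [seen]
{p,q,r,s} --1--> {p,q,r,s}  [seen]
{q,r,s} --0--> {p,q,r,s}  [seen]
{q,r,s} --1--> {p,q,r,s}  [seen]
Reachable DFA states: {p}, {q,r}, {p,q,r,s}, {q,r,s}.

4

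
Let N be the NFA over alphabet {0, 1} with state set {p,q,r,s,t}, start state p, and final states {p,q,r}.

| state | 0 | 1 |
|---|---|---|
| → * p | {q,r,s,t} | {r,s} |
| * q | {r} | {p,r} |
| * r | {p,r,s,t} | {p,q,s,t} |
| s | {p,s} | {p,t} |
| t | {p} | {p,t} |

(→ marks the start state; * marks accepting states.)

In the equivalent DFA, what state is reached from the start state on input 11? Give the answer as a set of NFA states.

Start: {p}.
δ(p,1) = {r,s}.
Union: {r,s}.
After 1: {r,s}.
δ(r,1) = {p,q,s,t}; δ(s,1) = {p,t}.
Union: {p,q,s,t}.
After 1: {p,q,s,t}.

{p,q,s,t}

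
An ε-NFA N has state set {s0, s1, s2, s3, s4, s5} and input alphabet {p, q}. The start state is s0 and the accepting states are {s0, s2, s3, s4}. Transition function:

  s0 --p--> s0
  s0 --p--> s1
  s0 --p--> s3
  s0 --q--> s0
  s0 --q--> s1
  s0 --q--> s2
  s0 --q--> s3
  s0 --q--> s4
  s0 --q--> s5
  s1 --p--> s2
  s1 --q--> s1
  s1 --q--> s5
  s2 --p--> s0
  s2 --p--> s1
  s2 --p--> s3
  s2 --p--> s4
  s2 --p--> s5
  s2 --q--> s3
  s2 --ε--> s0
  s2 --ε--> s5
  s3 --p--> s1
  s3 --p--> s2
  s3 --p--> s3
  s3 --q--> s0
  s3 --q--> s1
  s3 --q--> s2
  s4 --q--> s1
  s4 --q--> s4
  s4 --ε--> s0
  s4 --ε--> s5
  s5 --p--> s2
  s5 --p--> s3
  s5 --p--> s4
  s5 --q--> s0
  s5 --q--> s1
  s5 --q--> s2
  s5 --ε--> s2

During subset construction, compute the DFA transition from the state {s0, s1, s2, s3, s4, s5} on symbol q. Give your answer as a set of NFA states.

δ(s0,q) = {s0, s1, s2, s3, s4, s5}; δ(s1,q) = {s1, s5}; δ(s2,q) = {s3}; δ(s3,q) = {s0, s1, s2}; δ(s4,q) = {s1, s4}; δ(s5,q) = {s0, s1, s2}.
Union: {s0, s1, s2, s3, s4, s5}.

{s0, s1, s2, s3, s4, s5}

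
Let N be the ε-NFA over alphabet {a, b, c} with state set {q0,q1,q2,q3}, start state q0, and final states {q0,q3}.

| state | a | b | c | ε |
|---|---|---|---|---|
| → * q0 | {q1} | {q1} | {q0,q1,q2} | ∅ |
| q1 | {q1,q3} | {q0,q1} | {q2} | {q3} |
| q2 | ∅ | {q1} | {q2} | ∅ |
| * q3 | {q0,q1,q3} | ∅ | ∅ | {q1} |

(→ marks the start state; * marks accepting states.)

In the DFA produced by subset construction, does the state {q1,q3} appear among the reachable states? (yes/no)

Start state of the DFA: {q0} (ε-closure of the NFA start).
{q0} --a--> {q1,q3}  [new]
{q0} --b--> {q1,q3}  [seen]
{q0} --c--> {q0,q1,q2,q3}  [new]
{q1,q3} --a--> {q0,q1,q3}  [new]
{q1,q3} --b--> {q0,q1,q3}  [seen]
{q1,q3} --c--> {q2}  [new]
{q0,q1,q2,q3} --a--> {q0,q1,q3}  [seen]
{q0,q1,q2,q3} --b--> {q0,q1,q3}  [seen]
{q0,q1,q2,q3} --c--> {q0,q1,q2,q3}  [seen]
{q0,q1,q3} --a--> {q0,q1,q3}  [seen]
{q0,q1,q3} --b--> {q0,q1,q3}  [seen]
{q0,q1,q3} --c--> {q0,q1,q2,q3}  [seen]
{q2} --a--> ∅  [new]
{q2} --b--> {q1,q3}  [seen]
{q2} --c--> {q2}  [seen]
∅ --a--> ∅  [seen]
∅ --b--> ∅  [seen]
∅ --c--> ∅  [seen]
Reachable DFA states: {q0}, {q1,q3}, {q0,q1,q2,q3}, {q0,q1,q3}, {q2}, ∅.
{q1,q3} is among them.

yes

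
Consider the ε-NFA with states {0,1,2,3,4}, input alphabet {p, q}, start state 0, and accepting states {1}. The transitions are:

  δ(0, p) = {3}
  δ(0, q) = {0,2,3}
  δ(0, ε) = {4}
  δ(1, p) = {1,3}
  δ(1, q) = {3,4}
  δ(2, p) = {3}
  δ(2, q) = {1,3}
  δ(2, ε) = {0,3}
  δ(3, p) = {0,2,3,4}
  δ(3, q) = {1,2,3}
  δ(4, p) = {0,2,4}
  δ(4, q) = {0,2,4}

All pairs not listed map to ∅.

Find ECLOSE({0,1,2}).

{0,1,2,3,4}

Begin with {0,1,2}.
0 →ε {4}; add 4.
2 →ε {0,3}; add 3.
ε-closure = {0,1,2,3,4}.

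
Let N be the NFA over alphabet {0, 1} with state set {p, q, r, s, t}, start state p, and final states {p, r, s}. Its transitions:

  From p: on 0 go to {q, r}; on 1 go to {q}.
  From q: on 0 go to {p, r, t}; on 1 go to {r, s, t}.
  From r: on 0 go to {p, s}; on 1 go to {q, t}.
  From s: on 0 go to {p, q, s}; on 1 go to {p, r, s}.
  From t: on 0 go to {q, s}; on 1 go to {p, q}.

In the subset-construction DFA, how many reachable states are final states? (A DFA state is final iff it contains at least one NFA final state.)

Start state of the DFA: {p}.
{p} --0--> {q, r}  [new]
{p} --1--> {q}  [new]
{q, r} --0--> {p, r, s, t}  [new]
{q, r} --1--> {q, r, s, t}  [new]
{q} --0--> {p, r, t}  [new]
{q} --1--> {r, s, t}  [new]
{p, r, s, t} --0--> {p, q, r, s}  [new]
{p, r, s, t} --1--> {p, q, r, s, t}  [new]
{q, r, s, t} --0--> {p, q, r, s, t}  [seen]
{q, r, s, t} --1--> {p, q, r, s, t}  [seen]
{p, r, t} --0--> {p, q, r, s}  [seen]
{p, r, t} --1--> {p, q, t}  [new]
{r, s, t} --0--> {p, q, s}  [new]
{r, s, t} --1--> {p, q, r, s, t}  [seen]
{p, q, r, s} --0--> {p, q, r, s, t}  [seen]
{p, q, r, s} --1--> {p, q, r, s, t}  [seen]
{p, q, r, s, t} --0--> {p, q, r, s, t}  [seen]
{p, q, r, s, t} --1--> {p, q, r, s, t}  [seen]
{p, q, t} --0--> {p, q, r, s, t}  [seen]
{p, q, t} --1--> {p, q, r, s, t}  [seen]
{p, q, s} --0--> {p, q, r, s, t}  [seen]
{p, q, s} --1--> {p, q, r, s, t}  [seen]
Reachable DFA states: {p}, {q, r}, {q}, {p, r, s, t}, {q, r, s, t}, {p, r, t}, {r, s, t}, {p, q, r, s}, {p, q, r, s, t}, {p, q, t}, {p, q, s}.
Accepting DFA states (contain an NFA accepting state): {p}, {q, r}, {p, r, s, t}, {q, r, s, t}, {p, r, t}, {r, s, t}, {p, q, r, s}, {p, q, r, s, t}, {p, q, t}, {p, q, s}.

10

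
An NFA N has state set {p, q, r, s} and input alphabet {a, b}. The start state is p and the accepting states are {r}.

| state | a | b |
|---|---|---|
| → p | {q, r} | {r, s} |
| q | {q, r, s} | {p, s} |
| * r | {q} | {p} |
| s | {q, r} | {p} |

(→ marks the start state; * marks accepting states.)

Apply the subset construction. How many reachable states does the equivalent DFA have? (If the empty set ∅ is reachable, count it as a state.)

6

Start state of the DFA: {p}.
{p} --a--> {q, r}  [new]
{p} --b--> {r, s}  [new]
{q, r} --a--> {q, r, s}  [new]
{q, r} --b--> {p, s}  [new]
{r, s} --a--> {q, r}  [seen]
{r, s} --b--> {p}  [seen]
{q, r, s} --a--> {q, r, s}  [seen]
{q, r, s} --b--> {p, s}  [seen]
{p, s} --a--> {q, r}  [seen]
{p, s} --b--> {p, r, s}  [new]
{p, r, s} --a--> {q, r}  [seen]
{p, r, s} --b--> {p, r, s}  [seen]
Reachable DFA states: {p}, {q, r}, {r, s}, {q, r, s}, {p, s}, {p, r, s}.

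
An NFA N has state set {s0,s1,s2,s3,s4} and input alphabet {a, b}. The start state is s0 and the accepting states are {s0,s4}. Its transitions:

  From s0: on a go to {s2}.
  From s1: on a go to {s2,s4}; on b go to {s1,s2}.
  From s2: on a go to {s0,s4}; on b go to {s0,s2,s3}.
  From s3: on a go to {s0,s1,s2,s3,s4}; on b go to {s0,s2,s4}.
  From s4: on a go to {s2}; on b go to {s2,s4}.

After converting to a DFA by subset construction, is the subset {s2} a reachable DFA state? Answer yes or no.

yes

Start state of the DFA: {s0}.
{s0} --a--> {s2}  [new]
{s0} --b--> ∅  [new]
{s2} --a--> {s0,s4}  [new]
{s2} --b--> {s0,s2,s3}  [new]
∅ --a--> ∅  [seen]
∅ --b--> ∅  [seen]
{s0,s4} --a--> {s2}  [seen]
{s0,s4} --b--> {s2,s4}  [new]
{s0,s2,s3} --a--> {s0,s1,s2,s3,s4}  [new]
{s0,s2,s3} --b--> {s0,s2,s3,s4}  [new]
{s2,s4} --a--> {s0,s2,s4}  [new]
{s2,s4} --b--> {s0,s2,s3,s4}  [seen]
{s0,s1,s2,s3,s4} --a--> {s0,s1,s2,s3,s4}  [seen]
{s0,s1,s2,s3,s4} --b--> {s0,s1,s2,s3,s4}  [seen]
{s0,s2,s3,s4} --a--> {s0,s1,s2,s3,s4}  [seen]
{s0,s2,s3,s4} --b--> {s0,s2,s3,s4}  [seen]
{s0,s2,s4} --a--> {s0,s2,s4}  [seen]
{s0,s2,s4} --b--> {s0,s2,s3,s4}  [seen]
Reachable DFA states: {s0}, {s2}, ∅, {s0,s4}, {s0,s2,s3}, {s2,s4}, {s0,s1,s2,s3,s4}, {s0,s2,s3,s4}, {s0,s2,s4}.
{s2} is among them.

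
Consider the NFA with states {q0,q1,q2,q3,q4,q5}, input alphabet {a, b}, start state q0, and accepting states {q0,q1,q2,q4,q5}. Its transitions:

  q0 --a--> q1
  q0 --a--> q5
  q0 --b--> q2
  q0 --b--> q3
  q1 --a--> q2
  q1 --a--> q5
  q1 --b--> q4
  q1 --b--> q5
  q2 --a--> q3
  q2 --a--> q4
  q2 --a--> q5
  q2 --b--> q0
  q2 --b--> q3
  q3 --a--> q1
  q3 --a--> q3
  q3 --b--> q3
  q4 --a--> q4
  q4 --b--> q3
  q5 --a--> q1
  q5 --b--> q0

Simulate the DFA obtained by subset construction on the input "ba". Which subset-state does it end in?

Start: {q0}.
δ(q0,b) = {q2,q3}.
Union: {q2,q3}.
After b: {q2,q3}.
δ(q2,a) = {q3,q4,q5}; δ(q3,a) = {q1,q3}.
Union: {q1,q3,q4,q5}.
After a: {q1,q3,q4,q5}.

{q1,q3,q4,q5}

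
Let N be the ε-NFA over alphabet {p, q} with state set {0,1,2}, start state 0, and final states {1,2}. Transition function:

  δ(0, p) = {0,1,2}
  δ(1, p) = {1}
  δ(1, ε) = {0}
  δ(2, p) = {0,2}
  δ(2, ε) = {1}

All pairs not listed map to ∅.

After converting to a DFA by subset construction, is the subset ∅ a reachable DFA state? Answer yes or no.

yes

Start state of the DFA: {0} (ε-closure of the NFA start).
{0} --p--> {0,1,2}  [new]
{0} --q--> ∅  [new]
{0,1,2} --p--> {0,1,2}  [seen]
{0,1,2} --q--> ∅  [seen]
∅ --p--> ∅  [seen]
∅ --q--> ∅  [seen]
Reachable DFA states: {0}, {0,1,2}, ∅.
∅ is among them.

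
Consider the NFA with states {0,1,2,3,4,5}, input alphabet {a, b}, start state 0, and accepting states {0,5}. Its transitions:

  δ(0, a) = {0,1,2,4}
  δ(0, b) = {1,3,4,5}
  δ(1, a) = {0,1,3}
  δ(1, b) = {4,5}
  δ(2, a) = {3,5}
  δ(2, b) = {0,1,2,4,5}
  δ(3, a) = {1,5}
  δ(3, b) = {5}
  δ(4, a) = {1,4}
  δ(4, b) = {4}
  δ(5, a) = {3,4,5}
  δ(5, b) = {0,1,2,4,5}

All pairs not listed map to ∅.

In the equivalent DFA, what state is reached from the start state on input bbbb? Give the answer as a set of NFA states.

{0,1,2,3,4,5}

Start: {0}.
δ(0,b) = {1,3,4,5}.
Union: {1,3,4,5}.
After b: {1,3,4,5}.
δ(1,b) = {4,5}; δ(3,b) = {5}; δ(4,b) = {4}; δ(5,b) = {0,1,2,4,5}.
Union: {0,1,2,4,5}.
After b: {0,1,2,4,5}.
δ(0,b) = {1,3,4,5}; δ(1,b) = {4,5}; δ(2,b) = {0,1,2,4,5}; δ(4,b) = {4}; δ(5,b) = {0,1,2,4,5}.
Union: {0,1,2,3,4,5}.
After b: {0,1,2,3,4,5}.
δ(0,b) = {1,3,4,5}; δ(1,b) = {4,5}; δ(2,b) = {0,1,2,4,5}; δ(3,b) = {5}; δ(4,b) = {4}; δ(5,b) = {0,1,2,4,5}.
Union: {0,1,2,3,4,5}.
After b: {0,1,2,3,4,5}.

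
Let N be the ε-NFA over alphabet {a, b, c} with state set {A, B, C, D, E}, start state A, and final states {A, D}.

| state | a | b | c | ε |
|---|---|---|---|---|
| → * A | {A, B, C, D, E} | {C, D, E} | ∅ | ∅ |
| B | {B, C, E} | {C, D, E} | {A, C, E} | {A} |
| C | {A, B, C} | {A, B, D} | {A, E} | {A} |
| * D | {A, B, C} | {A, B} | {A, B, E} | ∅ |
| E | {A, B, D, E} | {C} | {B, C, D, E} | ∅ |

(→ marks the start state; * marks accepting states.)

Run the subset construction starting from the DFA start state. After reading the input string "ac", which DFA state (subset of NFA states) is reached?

Start: {A}.
δ(A,a) = {A, B, C, D, E}.
Union: {A, B, C, D, E}.
After a: {A, B, C, D, E}.
δ(A,c) = ∅; δ(B,c) = {A, C, E}; δ(C,c) = {A, E}; δ(D,c) = {A, B, E}; δ(E,c) = {B, C, D, E}.
Union: {A, B, C, D, E}.
After c: {A, B, C, D, E}.

{A, B, C, D, E}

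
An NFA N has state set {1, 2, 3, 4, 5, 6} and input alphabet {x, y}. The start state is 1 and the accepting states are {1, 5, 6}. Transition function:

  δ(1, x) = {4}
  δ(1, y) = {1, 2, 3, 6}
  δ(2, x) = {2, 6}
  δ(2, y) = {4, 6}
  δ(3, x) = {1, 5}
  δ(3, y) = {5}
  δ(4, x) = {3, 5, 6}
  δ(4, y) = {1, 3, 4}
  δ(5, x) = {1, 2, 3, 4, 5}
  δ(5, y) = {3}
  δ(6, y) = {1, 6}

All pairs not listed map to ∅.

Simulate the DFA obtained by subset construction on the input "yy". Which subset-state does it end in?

{1, 2, 3, 4, 5, 6}

Start: {1}.
δ(1,y) = {1, 2, 3, 6}.
Union: {1, 2, 3, 6}.
After y: {1, 2, 3, 6}.
δ(1,y) = {1, 2, 3, 6}; δ(2,y) = {4, 6}; δ(3,y) = {5}; δ(6,y) = {1, 6}.
Union: {1, 2, 3, 4, 5, 6}.
After y: {1, 2, 3, 4, 5, 6}.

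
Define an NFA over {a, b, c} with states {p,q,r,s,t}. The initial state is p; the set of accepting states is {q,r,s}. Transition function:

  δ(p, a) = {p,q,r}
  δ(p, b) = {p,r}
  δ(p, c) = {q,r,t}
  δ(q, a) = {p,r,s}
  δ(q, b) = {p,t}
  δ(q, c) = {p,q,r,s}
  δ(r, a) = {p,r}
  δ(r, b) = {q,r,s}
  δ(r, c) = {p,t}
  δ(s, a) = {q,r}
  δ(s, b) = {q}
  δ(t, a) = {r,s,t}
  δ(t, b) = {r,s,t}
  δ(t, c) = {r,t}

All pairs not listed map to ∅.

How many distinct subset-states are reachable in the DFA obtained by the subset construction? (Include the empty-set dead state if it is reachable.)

8

Start state of the DFA: {p}.
{p} --a--> {p,q,r}  [new]
{p} --b--> {p,r}  [new]
{p} --c--> {q,r,t}  [new]
{p,q,r} --a--> {p,q,r,s}  [new]
{p,q,r} --b--> {p,q,r,s,t}  [new]
{p,q,r} --c--> {p,q,r,s,t}  [seen]
{p,r} --a--> {p,q,r}  [seen]
{p,r} --b--> {p,q,r,s}  [seen]
{p,r} --c--> {p,q,r,t}  [new]
{q,r,t} --a--> {p,r,s,t}  [new]
{q,r,t} --b--> {p,q,r,s,t}  [seen]
{q,r,t} --c--> {p,q,r,s,t}  [seen]
{p,q,r,s} --a--> {p,q,r,s}  [seen]
{p,q,r,s} --b--> {p,q,r,s,t}  [seen]
{p,q,r,s} --c--> {p,q,r,s,t}  [seen]
{p,q,r,s,t} --a--> {p,q,r,s,t}  [seen]
{p,q,r,s,t} --b--> {p,q,r,s,t}  [seen]
{p,q,r,s,t} --c--> {p,q,r,s,t}  [seen]
{p,q,r,t} --a--> {p,q,r,s,t}  [seen]
{p,q,r,t} --b--> {p,q,r,s,t}  [seen]
{p,q,r,t} --c--> {p,q,r,s,t}  [seen]
{p,r,s,t} --a--> {p,q,r,s,t}  [seen]
{p,r,s,t} --b--> {p,q,r,s,t}  [seen]
{p,r,s,t} --c--> {p,q,r,t}  [seen]
Reachable DFA states: {p}, {p,q,r}, {p,r}, {q,r,t}, {p,q,r,s}, {p,q,r,s,t}, {p,q,r,t}, {p,r,s,t}.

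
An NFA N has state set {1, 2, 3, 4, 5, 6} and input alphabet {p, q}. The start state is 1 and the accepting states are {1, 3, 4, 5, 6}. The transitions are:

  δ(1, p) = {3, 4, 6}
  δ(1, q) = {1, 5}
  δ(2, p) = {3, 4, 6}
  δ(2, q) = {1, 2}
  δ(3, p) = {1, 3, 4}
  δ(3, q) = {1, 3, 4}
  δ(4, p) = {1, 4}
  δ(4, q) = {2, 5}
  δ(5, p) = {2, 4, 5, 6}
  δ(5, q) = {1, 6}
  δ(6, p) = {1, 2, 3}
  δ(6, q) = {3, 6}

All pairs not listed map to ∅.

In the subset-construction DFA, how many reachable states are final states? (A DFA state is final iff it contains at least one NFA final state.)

Start state of the DFA: {1}.
{1} --p--> {3, 4, 6}  [new]
{1} --q--> {1, 5}  [new]
{3, 4, 6} --p--> {1, 2, 3, 4}  [new]
{3, 4, 6} --q--> {1, 2, 3, 4, 5, 6}  [new]
{1, 5} --p--> {2, 3, 4, 5, 6}  [new]
{1, 5} --q--> {1, 5, 6}  [new]
{1, 2, 3, 4} --p--> {1, 3, 4, 6}  [new]
{1, 2, 3, 4} --q--> {1, 2, 3, 4, 5}  [new]
{1, 2, 3, 4, 5, 6} --p--> {1, 2, 3, 4, 5, 6}  [seen]
{1, 2, 3, 4, 5, 6} --q--> {1, 2, 3, 4, 5, 6}  [seen]
{2, 3, 4, 5, 6} --p--> {1, 2, 3, 4, 5, 6}  [seen]
{2, 3, 4, 5, 6} --q--> {1, 2, 3, 4, 5, 6}  [seen]
{1, 5, 6} --p--> {1, 2, 3, 4, 5, 6}  [seen]
{1, 5, 6} --q--> {1, 3, 5, 6}  [new]
{1, 3, 4, 6} --p--> {1, 2, 3, 4, 6}  [new]
{1, 3, 4, 6} --q--> {1, 2, 3, 4, 5, 6}  [seen]
{1, 2, 3, 4, 5} --p--> {1, 2, 3, 4, 5, 6}  [seen]
{1, 2, 3, 4, 5} --q--> {1, 2, 3, 4, 5, 6}  [seen]
{1, 3, 5, 6} --p--> {1, 2, 3, 4, 5, 6}  [seen]
{1, 3, 5, 6} --q--> {1, 3, 4, 5, 6}  [new]
{1, 2, 3, 4, 6} --p--> {1, 2, 3, 4, 6}  [seen]
{1, 2, 3, 4, 6} --q--> {1, 2, 3, 4, 5, 6}  [seen]
{1, 3, 4, 5, 6} --p--> {1, 2, 3, 4, 5, 6}  [seen]
{1, 3, 4, 5, 6} --q--> {1, 2, 3, 4, 5, 6}  [seen]
Reachable DFA states: {1}, {3, 4, 6}, {1, 5}, {1, 2, 3, 4}, {1, 2, 3, 4, 5, 6}, {2, 3, 4, 5, 6}, {1, 5, 6}, {1, 3, 4, 6}, {1, 2, 3, 4, 5}, {1, 3, 5, 6}, {1, 2, 3, 4, 6}, {1, 3, 4, 5, 6}.
Accepting DFA states (contain an NFA accepting state): {1}, {3, 4, 6}, {1, 5}, {1, 2, 3, 4}, {1, 2, 3, 4, 5, 6}, {2, 3, 4, 5, 6}, {1, 5, 6}, {1, 3, 4, 6}, {1, 2, 3, 4, 5}, {1, 3, 5, 6}, {1, 2, 3, 4, 6}, {1, 3, 4, 5, 6}.

12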